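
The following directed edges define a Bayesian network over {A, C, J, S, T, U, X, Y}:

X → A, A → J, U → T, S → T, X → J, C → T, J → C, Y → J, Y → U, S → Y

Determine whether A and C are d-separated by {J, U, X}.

Yes

6 paths connect A and C; each must be blocked for d-separation to hold:
Path 1: A ← X → J → C
  X is a fork here and X is conditioned on, so the path is blocked at X.
Path 2: A ← X → J ← Y → U → T ← C
  X is a fork here and X is conditioned on, so the path is blocked at X.
Path 3: A ← X → J ← Y ← S → T ← C
  X is a fork here and X is conditioned on, so the path is blocked at X.
Path 4: A → J → C
  J is a chain here and J is conditioned on, so the path is blocked at J.
Path 5: A → J ← Y → U → T ← C
  U is a chain here and U is conditioned on, so the path is blocked at U.
Path 6: A → J ← Y ← S → T ← C
  T is a collider here and neither T nor any of its descendants is conditioned on, so the collider stays closed — the path is blocked at T.
All paths are blocked; A ⊥ C | {J, U, X} holds.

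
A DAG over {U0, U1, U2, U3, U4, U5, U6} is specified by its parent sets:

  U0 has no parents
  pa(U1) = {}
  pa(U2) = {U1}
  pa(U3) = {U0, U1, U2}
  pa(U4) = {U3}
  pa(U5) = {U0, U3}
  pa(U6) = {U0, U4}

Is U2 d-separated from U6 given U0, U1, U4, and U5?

Yes

6 paths connect U2 and U6; each must be blocked for d-separation to hold:
  1. U2 ← U1 → U3 ← U0 → U6 — U1:fork[blocks]; U3:collider[open]; U0:fork[blocks] ⇒ blocked
  2. U2 ← U1 → U3 → U4 → U6 — U1:fork[blocks]; U3:chain[open]; U4:chain[blocks] ⇒ blocked
  3. U2 ← U1 → U3 → U5 ← U0 → U6 — U1:fork[blocks]; U3:chain[open]; U5:collider[open]; U0:fork[blocks] ⇒ blocked
  4. U2 → U3 ← U0 → U6 — U3:collider[open]; U0:fork[blocks] ⇒ blocked
  5. U2 → U3 → U4 → U6 — U3:chain[open]; U4:chain[blocks] ⇒ blocked
  6. U2 → U3 → U5 ← U0 → U6 — U3:chain[open]; U5:collider[open]; U0:fork[blocks] ⇒ blocked
Since every path is blocked, d-separation holds.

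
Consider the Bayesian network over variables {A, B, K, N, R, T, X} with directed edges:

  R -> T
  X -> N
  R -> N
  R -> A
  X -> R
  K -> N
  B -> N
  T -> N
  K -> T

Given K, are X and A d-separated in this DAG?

We examine all 4 paths between X and A:
Path 1: X → N ← T ← R → A
  N is a collider here and neither N nor any of its descendants is conditioned on, so the collider stays closed — the path is blocked at N.
Path 2: X → N ← K → T ← R → A
  N is a collider here and neither N nor any of its descendants is conditioned on, so the collider stays closed — the path is blocked at N.
Path 3: X → N ← R → A
  N is a collider here and neither N nor any of its descendants is conditioned on, so the collider stays closed — the path is blocked at N.
Path 4: X → R → A
  R is a chain and R is not conditioned on — no node blocks this path, so it is active.
At least one path is unblocked, so d-separation fails.

No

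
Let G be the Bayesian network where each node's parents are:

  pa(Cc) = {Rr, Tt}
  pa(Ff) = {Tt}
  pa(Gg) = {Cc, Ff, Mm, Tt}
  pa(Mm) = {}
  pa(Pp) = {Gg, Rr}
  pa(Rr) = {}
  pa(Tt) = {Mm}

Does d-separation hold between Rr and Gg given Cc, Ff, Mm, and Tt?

Yes

We examine all 5 paths between Rr and Gg:
Path 1: Rr → Pp ← Gg
  Pp is a collider here and neither Pp nor any of its descendants is conditioned on, so the collider stays closed — the path is blocked at Pp.
Path 2: Rr → Cc ← Tt ← Mm → Gg
  Tt is a chain here and Tt is conditioned on, so the path is blocked at Tt.
Path 3: Rr → Cc ← Tt → Ff → Gg
  Tt is a fork here and Tt is conditioned on, so the path is blocked at Tt.
Path 4: Rr → Cc ← Tt → Gg
  Tt is a fork here and Tt is conditioned on, so the path is blocked at Tt.
Path 5: Rr → Cc → Gg
  Cc is a chain here and Cc is conditioned on, so the path is blocked at Cc.
All paths are blocked; Rr ⊥ Gg | {Cc, Ff, Mm, Tt} holds.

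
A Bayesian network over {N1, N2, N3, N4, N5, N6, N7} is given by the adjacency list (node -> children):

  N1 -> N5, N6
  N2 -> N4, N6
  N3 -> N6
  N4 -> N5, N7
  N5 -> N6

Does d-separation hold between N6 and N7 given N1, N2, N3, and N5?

Yes

We examine all 3 paths between N6 and N7:
Path 1: N6 ← N5 ← N4 → N7
  N5 is a chain here and N5 is conditioned on, so the path is blocked at N5.
Path 2: N6 ← N1 → N5 ← N4 → N7
  N1 is a fork here and N1 is conditioned on, so the path is blocked at N1.
Path 3: N6 ← N2 → N4 → N7
  N2 is a fork here and N2 is conditioned on, so the path is blocked at N2.
Every path is blocked, so N6 and N7 are d-separated given {N1, N2, N3, N5}.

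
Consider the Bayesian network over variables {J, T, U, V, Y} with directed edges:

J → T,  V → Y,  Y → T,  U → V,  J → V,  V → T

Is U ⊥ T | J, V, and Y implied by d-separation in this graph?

There are 3 undirected paths between U and T; checking each against the conditioning set {J, V, Y}:
  1. U → V → T — V:chain[blocks] ⇒ blocked
  2. U → V → Y → T — V:chain[blocks]; Y:chain[blocks] ⇒ blocked
  3. U → V ← J → T — V:collider[open]; J:fork[blocks] ⇒ blocked
Every path is blocked, so U and T are d-separated given {J, V, Y}.

Yes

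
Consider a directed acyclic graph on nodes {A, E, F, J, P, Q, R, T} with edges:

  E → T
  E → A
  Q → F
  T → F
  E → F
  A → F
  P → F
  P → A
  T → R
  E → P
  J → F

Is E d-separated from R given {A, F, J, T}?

6 paths connect E and R; each must be blocked for d-separation to hold:
Path 1: E → T → R
  T is a chain here and T is conditioned on, so the path is blocked at T.
Path 2: E → P → A → F ← T → R
  A is a chain here and A is conditioned on, so the path is blocked at A.
Path 3: E → P → F ← T → R
  T is a fork here and T is conditioned on, so the path is blocked at T.
Path 4: E → A ← P → F ← T → R
  T is a fork here and T is conditioned on, so the path is blocked at T.
Path 5: E → A → F ← T → R
  A is a chain here and A is conditioned on, so the path is blocked at A.
Path 6: E → F ← T → R
  T is a fork here and T is conditioned on, so the path is blocked at T.
Since every path is blocked, d-separation holds.

Yes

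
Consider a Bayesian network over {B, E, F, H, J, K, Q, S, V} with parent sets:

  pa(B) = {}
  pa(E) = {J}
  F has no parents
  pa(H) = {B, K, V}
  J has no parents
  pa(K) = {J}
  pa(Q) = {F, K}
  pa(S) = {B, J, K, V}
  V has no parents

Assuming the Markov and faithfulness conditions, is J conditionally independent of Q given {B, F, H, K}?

Yes

We examine all 4 paths between J and Q:
Path 1: J → K → Q
  K is a chain here and K is conditioned on, so the path is blocked at K.
Path 2: J → S ← K → Q
  S is a collider here and neither S nor any of its descendants is conditioned on, so the collider stays closed — the path is blocked at S.
Path 3: J → S ← V → H ← K → Q
  S is a collider here and neither S nor any of its descendants is conditioned on, so the collider stays closed — the path is blocked at S.
Path 4: J → S ← B → H ← K → Q
  S is a collider here and neither S nor any of its descendants is conditioned on, so the collider stays closed — the path is blocked at S.
Since every path is blocked, d-separation holds.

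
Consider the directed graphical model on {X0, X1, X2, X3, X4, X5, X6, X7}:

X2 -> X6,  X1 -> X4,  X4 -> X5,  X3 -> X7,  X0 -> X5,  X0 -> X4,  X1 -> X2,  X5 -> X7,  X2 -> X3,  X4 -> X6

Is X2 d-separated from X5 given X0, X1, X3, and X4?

Enumerating the 5 paths from X2 to X5 and testing each for blocking by {X0, X1, X3, X4}:
  1. X2 → X3 → X7 ← X5 — X3:chain[blocks]; X7:collider[blocks] ⇒ blocked
  2. X2 ← X1 → X4 ← X0 → X5 — X1:fork[blocks]; X4:collider[open]; X0:fork[blocks] ⇒ blocked
  3. X2 ← X1 → X4 → X5 — X1:fork[blocks]; X4:chain[blocks] ⇒ blocked
  4. X2 → X6 ← X4 ← X0 → X5 — X6:collider[blocks]; X4:chain[blocks]; X0:fork[blocks] ⇒ blocked
  5. X2 → X6 ← X4 → X5 — X6:collider[blocks]; X4:fork[blocks] ⇒ blocked
Every path is blocked, so X2 and X5 are d-separated given {X0, X1, X3, X4}.

Yes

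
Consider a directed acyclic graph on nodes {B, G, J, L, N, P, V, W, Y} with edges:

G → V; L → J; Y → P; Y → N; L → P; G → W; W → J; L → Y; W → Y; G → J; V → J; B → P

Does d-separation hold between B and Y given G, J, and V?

Yes

We examine all 5 paths between B and Y:
Path 1: B → P ← L → J ← W → Y
  P is a collider here and neither P nor any of its descendants is conditioned on, so the collider stays closed — the path is blocked at P.
Path 2: B → P ← L → J ← V ← G → W → Y
  P is a collider here and neither P nor any of its descendants is conditioned on, so the collider stays closed — the path is blocked at P.
Path 3: B → P ← L → J ← G → W → Y
  P is a collider here and neither P nor any of its descendants is conditioned on, so the collider stays closed — the path is blocked at P.
Path 4: B → P ← L → Y
  P is a collider here and neither P nor any of its descendants is conditioned on, so the collider stays closed — the path is blocked at P.
Path 5: B → P ← Y
  P is a collider here and neither P nor any of its descendants is conditioned on, so the collider stays closed — the path is blocked at P.
Since every path is blocked, d-separation holds.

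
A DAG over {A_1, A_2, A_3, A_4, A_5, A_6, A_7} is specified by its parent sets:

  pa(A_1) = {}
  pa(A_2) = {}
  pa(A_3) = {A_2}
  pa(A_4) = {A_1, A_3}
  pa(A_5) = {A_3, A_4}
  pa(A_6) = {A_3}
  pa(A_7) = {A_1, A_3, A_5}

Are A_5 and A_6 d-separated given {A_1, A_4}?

5 paths connect A_5 and A_6; each must be blocked for d-separation to hold:
Path 1: A_5 ← A_3 → A_6
  A_3 is a fork and A_3 is not conditioned on — no node blocks this path, so it is active.
Path 2: A_5 → A_7 ← A_3 → A_6
  A_7 is a collider here and neither A_7 nor any of its descendants is conditioned on, so the collider stays closed — the path is blocked at A_7.
Path 3: A_5 → A_7 ← A_1 → A_4 ← A_3 → A_6
  A_7 is a collider here and neither A_7 nor any of its descendants is conditioned on, so the collider stays closed — the path is blocked at A_7.
Path 4: A_5 ← A_4 ← A_3 → A_6
  A_4 is a chain here and A_4 is conditioned on, so the path is blocked at A_4.
Path 5: A_5 ← A_4 ← A_1 → A_7 ← A_3 → A_6
  A_4 is a chain here and A_4 is conditioned on, so the path is blocked at A_4.
Since the path A_5 ← A_3 → A_6 is active, A_5 and A_6 are not d-separated given {A_1, A_4}.

No — A_5 and A_6 are not d-separated given {A_1, A_4}.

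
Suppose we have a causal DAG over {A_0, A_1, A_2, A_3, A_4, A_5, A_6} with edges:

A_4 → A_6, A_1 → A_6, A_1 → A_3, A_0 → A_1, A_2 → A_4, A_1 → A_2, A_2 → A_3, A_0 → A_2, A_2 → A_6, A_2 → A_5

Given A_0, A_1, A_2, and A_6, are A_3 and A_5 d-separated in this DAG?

Yes

We examine all 5 paths between A_3 and A_5:
Path 1: A_3 ← A_1 → A_6 ← A_4 ← A_2 → A_5
  A_1 is a fork here and A_1 is conditioned on, so the path is blocked at A_1.
Path 2: A_3 ← A_1 → A_6 ← A_2 → A_5
  A_1 is a fork here and A_1 is conditioned on, so the path is blocked at A_1.
Path 3: A_3 ← A_1 ← A_0 → A_2 → A_5
  A_1 is a chain here and A_1 is conditioned on, so the path is blocked at A_1.
Path 4: A_3 ← A_1 → A_2 → A_5
  A_1 is a fork here and A_1 is conditioned on, so the path is blocked at A_1.
Path 5: A_3 ← A_2 → A_5
  A_2 is a fork here and A_2 is conditioned on, so the path is blocked at A_2.
Every path is blocked, so A_3 and A_5 are d-separated given {A_0, A_1, A_2, A_6}.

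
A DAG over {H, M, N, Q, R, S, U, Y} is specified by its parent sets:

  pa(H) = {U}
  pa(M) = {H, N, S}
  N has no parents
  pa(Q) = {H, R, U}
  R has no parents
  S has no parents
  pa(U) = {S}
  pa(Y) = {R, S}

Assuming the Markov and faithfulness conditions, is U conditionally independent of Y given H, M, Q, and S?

No

There are 6 undirected paths between U and Y; checking each against the conditioning set {H, M, Q, S}:
Path 1: U → Q ← R → Y
  Q is a collider and Q is conditioned on, which opens it; R is a fork and R is not conditioned on — no node blocks this path, so it is active.
Path 2: U → Q ← H → M ← S → Y
  H is a fork here and H is conditioned on, so the path is blocked at H.
Path 3: U ← S → Y
  S is a fork here and S is conditioned on, so the path is blocked at S.
Path 4: U ← S → M ← H → Q ← R → Y
  S is a fork here and S is conditioned on, so the path is blocked at S.
Path 5: U → H → Q ← R → Y
  H is a chain here and H is conditioned on, so the path is blocked at H.
Path 6: U → H → M ← S → Y
  H is a chain here and H is conditioned on, so the path is blocked at H.
Because an active path exists, U and Y are not d-separated.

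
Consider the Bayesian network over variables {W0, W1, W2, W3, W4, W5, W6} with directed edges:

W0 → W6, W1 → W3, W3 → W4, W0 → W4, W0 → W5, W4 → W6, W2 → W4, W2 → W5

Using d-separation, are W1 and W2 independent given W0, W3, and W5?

Yes

We examine all 3 paths between W1 and W2:
Path 1: W1 → W3 → W4 ← W0 → W5 ← W2
  W3 is a chain here and W3 is conditioned on, so the path is blocked at W3.
Path 2: W1 → W3 → W4 ← W2
  W3 is a chain here and W3 is conditioned on, so the path is blocked at W3.
Path 3: W1 → W3 → W4 → W6 ← W0 → W5 ← W2
  W3 is a chain here and W3 is conditioned on, so the path is blocked at W3.
Since every path is blocked, d-separation holds.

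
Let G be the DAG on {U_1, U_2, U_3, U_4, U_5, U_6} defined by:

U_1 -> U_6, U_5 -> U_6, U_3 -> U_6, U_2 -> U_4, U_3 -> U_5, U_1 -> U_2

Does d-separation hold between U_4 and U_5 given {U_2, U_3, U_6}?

Yes

There are 2 undirected paths between U_4 and U_5; checking each against the conditioning set {U_2, U_3, U_6}:
  1. U_4 ← U_2 ← U_1 → U_6 ← U_5 — U_2:chain[blocks]; U_1:fork[open]; U_6:collider[open] ⇒ blocked
  2. U_4 ← U_2 ← U_1 → U_6 ← U_3 → U_5 — U_2:chain[blocks]; U_1:fork[open]; U_6:collider[open]; U_3:fork[blocks] ⇒ blocked
Since every path is blocked, d-separation holds.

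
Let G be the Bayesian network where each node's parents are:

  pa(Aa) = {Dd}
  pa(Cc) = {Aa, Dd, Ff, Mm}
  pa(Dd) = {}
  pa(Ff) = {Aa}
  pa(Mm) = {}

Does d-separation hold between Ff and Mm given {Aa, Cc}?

No

Enumerating the 3 paths from Ff to Mm and testing each for blocking by {Aa, Cc}:
  1. Ff → Cc ← Mm — Cc:collider[open] ⇒ active
  2. Ff ← Aa ← Dd → Cc ← Mm — Aa:chain[blocks]; Dd:fork[open]; Cc:collider[open] ⇒ blocked
  3. Ff ← Aa → Cc ← Mm — Aa:fork[blocks]; Cc:collider[open] ⇒ blocked
At least one path is unblocked, so d-separation fails.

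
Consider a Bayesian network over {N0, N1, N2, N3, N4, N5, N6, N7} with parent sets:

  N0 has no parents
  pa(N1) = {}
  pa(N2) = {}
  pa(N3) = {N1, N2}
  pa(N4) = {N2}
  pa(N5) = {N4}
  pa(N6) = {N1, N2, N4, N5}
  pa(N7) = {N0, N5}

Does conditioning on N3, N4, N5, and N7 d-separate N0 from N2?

Yes

There are 6 undirected paths between N0 and N2; checking each against the conditioning set {N3, N4, N5, N7}:
  1. N0 → N7 ← N5 ← N4 ← N2 — N7:collider[open]; N5:chain[blocks]; N4:chain[blocks] ⇒ blocked
  2. N0 → N7 ← N5 ← N4 → N6 ← N1 → N3 ← N2 — N7:collider[open]; N5:chain[blocks]; N4:fork[blocks]; N6:collider[blocks]; N1:fork[open]; N3:collider[open] ⇒ blocked
  3. N0 → N7 ← N5 ← N4 → N6 ← N2 — N7:collider[open]; N5:chain[blocks]; N4:fork[blocks]; N6:collider[blocks] ⇒ blocked
  4. N0 → N7 ← N5 → N6 ← N1 → N3 ← N2 — N7:collider[open]; N5:fork[blocks]; N6:collider[blocks]; N1:fork[open]; N3:collider[open] ⇒ blocked
  5. N0 → N7 ← N5 → N6 ← N4 ← N2 — N7:collider[open]; N5:fork[blocks]; N6:collider[blocks]; N4:chain[blocks] ⇒ blocked
  6. N0 → N7 ← N5 → N6 ← N2 — N7:collider[open]; N5:fork[blocks]; N6:collider[blocks] ⇒ blocked
Since every path is blocked, d-separation holds.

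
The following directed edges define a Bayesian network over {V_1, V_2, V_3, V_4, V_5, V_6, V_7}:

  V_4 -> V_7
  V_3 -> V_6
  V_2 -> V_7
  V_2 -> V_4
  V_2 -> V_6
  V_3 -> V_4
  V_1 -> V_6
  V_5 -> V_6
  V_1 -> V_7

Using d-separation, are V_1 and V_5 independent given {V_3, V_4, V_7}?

5 paths connect V_1 and V_5; each must be blocked for d-separation to hold:
Path 1: V_1 → V_6 ← V_5
  V_6 is a collider here and neither V_6 nor any of its descendants is conditioned on, so the collider stays closed — the path is blocked at V_6.
Path 2: V_1 → V_7 ← V_2 → V_6 ← V_5
  V_6 is a collider here and neither V_6 nor any of its descendants is conditioned on, so the collider stays closed — the path is blocked at V_6.
Path 3: V_1 → V_7 ← V_2 → V_4 ← V_3 → V_6 ← V_5
  V_3 is a fork here and V_3 is conditioned on, so the path is blocked at V_3.
Path 4: V_1 → V_7 ← V_4 ← V_3 → V_6 ← V_5
  V_4 is a chain here and V_4 is conditioned on, so the path is blocked at V_4.
Path 5: V_1 → V_7 ← V_4 ← V_2 → V_6 ← V_5
  V_4 is a chain here and V_4 is conditioned on, so the path is blocked at V_4.
All paths are blocked; V_1 ⊥ V_5 | {V_3, V_4, V_7} holds.

Yes — V_1 and V_5 are d-separated given {V_3, V_4, V_7}.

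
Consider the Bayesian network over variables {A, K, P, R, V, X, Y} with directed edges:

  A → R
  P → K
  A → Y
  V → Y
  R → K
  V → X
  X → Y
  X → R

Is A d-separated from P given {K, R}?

Enumerating the 3 paths from A to P and testing each for blocking by {K, R}:
Path 1: A → Y ← V → X → R → K ← P
  Y is a collider here and neither Y nor any of its descendants is conditioned on, so the collider stays closed — the path is blocked at Y.
Path 2: A → Y ← X → R → K ← P
  Y is a collider here and neither Y nor any of its descendants is conditioned on, so the collider stays closed — the path is blocked at Y.
Path 3: A → R → K ← P
  R is a chain here and R is conditioned on, so the path is blocked at R.
All paths are blocked; A ⊥ P | {K, R} holds.

Yes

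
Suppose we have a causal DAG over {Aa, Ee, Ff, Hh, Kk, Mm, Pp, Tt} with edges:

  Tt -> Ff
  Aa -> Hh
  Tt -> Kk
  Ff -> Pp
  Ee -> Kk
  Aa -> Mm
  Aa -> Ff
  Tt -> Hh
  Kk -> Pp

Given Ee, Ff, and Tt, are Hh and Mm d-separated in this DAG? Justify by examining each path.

No

Enumerating the 3 paths from Hh to Mm and testing each for blocking by {Ee, Ff, Tt}:
Path 1: Hh ← Tt → Ff ← Aa → Mm
  Tt is a fork here and Tt is conditioned on, so the path is blocked at Tt.
Path 2: Hh ← Tt → Kk → Pp ← Ff ← Aa → Mm
  Tt is a fork here and Tt is conditioned on, so the path is blocked at Tt.
Path 3: Hh ← Aa → Mm
  Aa is a fork and Aa is not conditioned on — no node blocks this path, so it is active.
Since the path Hh ← Aa → Mm is active, Hh and Mm are not d-separated given {Ee, Ff, Tt}.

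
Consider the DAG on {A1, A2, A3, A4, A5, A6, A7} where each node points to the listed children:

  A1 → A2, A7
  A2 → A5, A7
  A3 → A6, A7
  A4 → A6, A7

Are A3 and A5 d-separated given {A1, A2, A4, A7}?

4 paths connect A3 and A5; each must be blocked for d-separation to hold:
Path 1: A3 → A7 ← A2 → A5
  A2 is a fork here and A2 is conditioned on, so the path is blocked at A2.
Path 2: A3 → A7 ← A1 → A2 → A5
  A1 is a fork here and A1 is conditioned on, so the path is blocked at A1.
Path 3: A3 → A6 ← A4 → A7 ← A2 → A5
  A6 is a collider here and neither A6 nor any of its descendants is conditioned on, so the collider stays closed — the path is blocked at A6.
Path 4: A3 → A6 ← A4 → A7 ← A1 → A2 → A5
  A6 is a collider here and neither A6 nor any of its descendants is conditioned on, so the collider stays closed — the path is blocked at A6.
Since every path is blocked, d-separation holds.

Yes — A3 and A5 are d-separated given {A1, A2, A4, A7}.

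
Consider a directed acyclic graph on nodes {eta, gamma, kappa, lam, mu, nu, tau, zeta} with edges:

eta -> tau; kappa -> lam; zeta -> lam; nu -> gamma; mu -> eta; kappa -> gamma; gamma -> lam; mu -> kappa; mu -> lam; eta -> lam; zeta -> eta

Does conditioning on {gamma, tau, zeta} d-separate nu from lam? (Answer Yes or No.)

Enumerating the 5 paths from nu to lam and testing each for blocking by {gamma, tau, zeta}:
Path 1: nu → gamma ← kappa ← mu → eta → lam
  gamma is a collider and gamma is conditioned on, which opens it; kappa is a chain and kappa is not conditioned on; mu is a fork and mu is not conditioned on; eta is a chain and eta is not conditioned on — no node blocks this path, so it is active.
Path 2: nu → gamma ← kappa ← mu → eta ← zeta → lam
  zeta is a fork here and zeta is conditioned on, so the path is blocked at zeta.
Path 3: nu → gamma ← kappa ← mu → lam
  gamma is a collider and gamma is conditioned on, which opens it; kappa is a chain and kappa is not conditioned on; mu is a fork and mu is not conditioned on — no node blocks this path, so it is active.
Path 4: nu → gamma ← kappa → lam
  gamma is a collider and gamma is conditioned on, which opens it; kappa is a fork and kappa is not conditioned on — no node blocks this path, so it is active.
Path 5: nu → gamma → lam
  gamma is a chain here and gamma is conditioned on, so the path is blocked at gamma.
Since the path nu → gamma ← kappa ← mu → eta → lam is active, nu and lam are not d-separated given {gamma, tau, zeta}.

No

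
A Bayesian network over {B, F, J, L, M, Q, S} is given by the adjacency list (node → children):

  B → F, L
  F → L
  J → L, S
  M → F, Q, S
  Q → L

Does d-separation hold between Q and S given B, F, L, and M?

No

Enumerating the 6 paths from Q to S and testing each for blocking by {B, F, L, M}:
Path 1: Q ← M → F → L ← J → S
  M is a fork here and M is conditioned on, so the path is blocked at M.
Path 2: Q ← M → F ← B → L ← J → S
  M is a fork here and M is conditioned on, so the path is blocked at M.
Path 3: Q ← M → S
  M is a fork here and M is conditioned on, so the path is blocked at M.
Path 4: Q → L ← F ← M → S
  F is a chain here and F is conditioned on, so the path is blocked at F.
Path 5: Q → L ← J → S
  L is a collider and L is conditioned on, which opens it; J is a fork and J is not conditioned on — no node blocks this path, so it is active.
Path 6: Q → L ← B → F ← M → S
  B is a fork here and B is conditioned on, so the path is blocked at B.
Since the path Q → L ← J → S is active, Q and S are not d-separated given {B, F, L, M}.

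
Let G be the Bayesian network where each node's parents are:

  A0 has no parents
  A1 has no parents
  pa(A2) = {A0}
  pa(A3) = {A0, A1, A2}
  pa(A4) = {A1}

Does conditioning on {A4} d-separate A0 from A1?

Yes — A0 and A1 are d-separated given {A4}.

There are 2 undirected paths between A0 and A1; checking each against the conditioning set {A4}:
  1. A0 → A3 ← A1 — A3:collider[blocks] ⇒ blocked
  2. A0 → A2 → A3 ← A1 — A2:chain[open]; A3:collider[blocks] ⇒ blocked
All paths are blocked; A0 ⊥ A1 | {A4} holds.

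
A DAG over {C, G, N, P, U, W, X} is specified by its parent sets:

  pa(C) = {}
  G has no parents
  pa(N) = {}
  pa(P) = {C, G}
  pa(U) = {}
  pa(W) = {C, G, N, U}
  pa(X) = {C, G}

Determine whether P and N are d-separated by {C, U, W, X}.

Enumerating the 4 paths from P to N and testing each for blocking by {C, U, W, X}:
Path 1: P ← G → X ← C → W ← N
  C is a fork here and C is conditioned on, so the path is blocked at C.
Path 2: P ← G → W ← N
  G is a fork and G is not conditioned on; W is a collider and W is conditioned on, which opens it — no node blocks this path, so it is active.
Path 3: P ← C → X ← G → W ← N
  C is a fork here and C is conditioned on, so the path is blocked at C.
Path 4: P ← C → W ← N
  C is a fork here and C is conditioned on, so the path is blocked at C.
Since the path P ← G → W ← N is active, P and N are not d-separated given {C, U, W, X}.

No — P and N are not d-separated given {C, U, W, X}.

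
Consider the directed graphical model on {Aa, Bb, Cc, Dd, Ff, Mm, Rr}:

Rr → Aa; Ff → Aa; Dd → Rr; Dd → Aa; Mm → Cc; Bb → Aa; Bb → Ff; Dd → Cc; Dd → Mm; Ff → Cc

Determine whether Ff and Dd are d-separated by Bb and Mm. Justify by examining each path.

Yes

We examine all 6 paths between Ff and Dd:
Path 1: Ff → Cc ← Mm ← Dd
  Cc is a collider here and neither Cc nor any of its descendants is conditioned on, so the collider stays closed — the path is blocked at Cc.
Path 2: Ff → Cc ← Dd
  Cc is a collider here and neither Cc nor any of its descendants is conditioned on, so the collider stays closed — the path is blocked at Cc.
Path 3: Ff → Aa ← Dd
  Aa is a collider here and neither Aa nor any of its descendants is conditioned on, so the collider stays closed — the path is blocked at Aa.
Path 4: Ff → Aa ← Rr ← Dd
  Aa is a collider here and neither Aa nor any of its descendants is conditioned on, so the collider stays closed — the path is blocked at Aa.
Path 5: Ff ← Bb → Aa ← Dd
  Bb is a fork here and Bb is conditioned on, so the path is blocked at Bb.
Path 6: Ff ← Bb → Aa ← Rr ← Dd
  Bb is a fork here and Bb is conditioned on, so the path is blocked at Bb.
Since every path is blocked, d-separation holds.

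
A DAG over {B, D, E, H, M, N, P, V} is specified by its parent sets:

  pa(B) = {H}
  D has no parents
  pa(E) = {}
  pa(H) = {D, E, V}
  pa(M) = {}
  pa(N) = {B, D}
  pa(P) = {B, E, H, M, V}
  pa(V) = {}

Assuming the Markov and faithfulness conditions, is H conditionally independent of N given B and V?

No — H and N are not d-separated given {B, V}.

We examine all 5 paths between H and N:
Path 1: H ← E → P ← B → N
  P is a collider here and neither P nor any of its descendants is conditioned on, so the collider stays closed — the path is blocked at P.
Path 2: H ← D → N
  D is a fork and D is not conditioned on — no node blocks this path, so it is active.
Path 3: H ← V → P ← B → N
  V is a fork here and V is conditioned on, so the path is blocked at V.
Path 4: H → B → N
  B is a chain here and B is conditioned on, so the path is blocked at B.
Path 5: H → P ← B → N
  P is a collider here and neither P nor any of its descendants is conditioned on, so the collider stays closed — the path is blocked at P.
Since the path H ← D → N is active, H and N are not d-separated given {B, V}.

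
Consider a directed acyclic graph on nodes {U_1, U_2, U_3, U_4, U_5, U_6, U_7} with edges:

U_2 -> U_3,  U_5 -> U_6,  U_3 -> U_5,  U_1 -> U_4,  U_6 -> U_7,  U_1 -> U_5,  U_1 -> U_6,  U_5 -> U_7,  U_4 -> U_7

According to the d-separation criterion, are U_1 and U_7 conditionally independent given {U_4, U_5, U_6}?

Yes

There are 5 undirected paths between U_1 and U_7; checking each against the conditioning set {U_4, U_5, U_6}:
Path 1: U_1 → U_6 → U_7
  U_6 is a chain here and U_6 is conditioned on, so the path is blocked at U_6.
Path 2: U_1 → U_6 ← U_5 → U_7
  U_5 is a fork here and U_5 is conditioned on, so the path is blocked at U_5.
Path 3: U_1 → U_5 → U_7
  U_5 is a chain here and U_5 is conditioned on, so the path is blocked at U_5.
Path 4: U_1 → U_5 → U_6 → U_7
  U_5 is a chain here and U_5 is conditioned on, so the path is blocked at U_5.
Path 5: U_1 → U_4 → U_7
  U_4 is a chain here and U_4 is conditioned on, so the path is blocked at U_4.
All paths are blocked; U_1 ⊥ U_7 | {U_4, U_5, U_6} holds.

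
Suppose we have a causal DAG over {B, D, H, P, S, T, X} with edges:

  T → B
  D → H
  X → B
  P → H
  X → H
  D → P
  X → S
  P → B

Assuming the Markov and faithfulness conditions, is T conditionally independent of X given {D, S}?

Enumerating the 3 paths from T to X and testing each for blocking by {D, S}:
Path 1: T → B ← P ← D → H ← X
  B is a collider here and neither B nor any of its descendants is conditioned on, so the collider stays closed — the path is blocked at B.
Path 2: T → B ← P → H ← X
  B is a collider here and neither B nor any of its descendants is conditioned on, so the collider stays closed — the path is blocked at B.
Path 3: T → B ← X
  B is a collider here and neither B nor any of its descendants is conditioned on, so the collider stays closed — the path is blocked at B.
Since every path is blocked, d-separation holds.

Yes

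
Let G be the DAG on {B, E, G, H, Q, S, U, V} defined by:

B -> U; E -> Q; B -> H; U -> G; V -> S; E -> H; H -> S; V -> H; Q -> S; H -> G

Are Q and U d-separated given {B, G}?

We examine all 6 paths between Q and U:
  1. Q → S ← V → H → G ← U — S:collider[blocks]; V:fork[open]; H:chain[open]; G:collider[open] ⇒ blocked
  2. Q → S ← V → H ← B → U — S:collider[blocks]; V:fork[open]; H:collider[open]; B:fork[blocks] ⇒ blocked
  3. Q → S ← H → G ← U — S:collider[blocks]; H:fork[open]; G:collider[open] ⇒ blocked
  4. Q → S ← H ← B → U — S:collider[blocks]; H:chain[open]; B:fork[blocks] ⇒ blocked
  5. Q ← E → H → G ← U — E:fork[open]; H:chain[open]; G:collider[open] ⇒ active
  6. Q ← E → H ← B → U — E:fork[open]; H:collider[open]; B:fork[blocks] ⇒ blocked
At least one path is unblocked, so d-separation fails.

No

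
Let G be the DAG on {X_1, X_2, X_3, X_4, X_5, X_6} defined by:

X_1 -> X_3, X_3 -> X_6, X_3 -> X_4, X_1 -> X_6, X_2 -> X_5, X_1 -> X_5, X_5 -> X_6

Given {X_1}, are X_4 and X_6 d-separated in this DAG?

Enumerating the 3 paths from X_4 to X_6 and testing each for blocking by {X_1}:
Path 1: X_4 ← X_3 → X_6
  X_3 is a fork and X_3 is not conditioned on — no node blocks this path, so it is active.
Path 2: X_4 ← X_3 ← X_1 → X_6
  X_1 is a fork here and X_1 is conditioned on, so the path is blocked at X_1.
Path 3: X_4 ← X_3 ← X_1 → X_5 → X_6
  X_1 is a fork here and X_1 is conditioned on, so the path is blocked at X_1.
Since the path X_4 ← X_3 → X_6 is active, X_4 and X_6 are not d-separated given {X_1}.

No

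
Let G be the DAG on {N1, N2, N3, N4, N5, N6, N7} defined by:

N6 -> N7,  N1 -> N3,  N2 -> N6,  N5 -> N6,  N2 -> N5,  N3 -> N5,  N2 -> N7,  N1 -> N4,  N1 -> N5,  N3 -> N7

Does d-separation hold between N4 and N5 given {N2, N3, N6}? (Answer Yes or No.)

No — N4 and N5 are not d-separated given {N2, N3, N6}.

There are 6 undirected paths between N4 and N5; checking each against the conditioning set {N2, N3, N6}:
Path 1: N4 ← N1 → N5
  N1 is a fork and N1 is not conditioned on — no node blocks this path, so it is active.
Path 2: N4 ← N1 → N3 → N5
  N3 is a chain here and N3 is conditioned on, so the path is blocked at N3.
Path 3: N4 ← N1 → N3 → N7 ← N2 → N5
  N3 is a chain here and N3 is conditioned on, so the path is blocked at N3.
Path 4: N4 ← N1 → N3 → N7 ← N2 → N6 ← N5
  N3 is a chain here and N3 is conditioned on, so the path is blocked at N3.
Path 5: N4 ← N1 → N3 → N7 ← N6 ← N5
  N3 is a chain here and N3 is conditioned on, so the path is blocked at N3.
Path 6: N4 ← N1 → N3 → N7 ← N6 ← N2 → N5
  N3 is a chain here and N3 is conditioned on, so the path is blocked at N3.
Since the path N4 ← N1 → N5 is active, N4 and N5 are not d-separated given {N2, N3, N6}.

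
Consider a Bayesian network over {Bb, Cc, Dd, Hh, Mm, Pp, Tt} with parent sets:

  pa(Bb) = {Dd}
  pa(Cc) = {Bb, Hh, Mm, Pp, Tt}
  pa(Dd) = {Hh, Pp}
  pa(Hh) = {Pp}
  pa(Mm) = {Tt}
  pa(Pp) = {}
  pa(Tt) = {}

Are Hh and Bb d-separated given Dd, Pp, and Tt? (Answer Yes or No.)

Enumerating the 6 paths from Hh to Bb and testing each for blocking by {Dd, Pp, Tt}:
Path 1: Hh → Cc ← Bb
  Cc is a collider here and neither Cc nor any of its descendants is conditioned on, so the collider stays closed — the path is blocked at Cc.
Path 2: Hh → Cc ← Pp → Dd → Bb
  Cc is a collider here and neither Cc nor any of its descendants is conditioned on, so the collider stays closed — the path is blocked at Cc.
Path 3: Hh → Dd → Bb
  Dd is a chain here and Dd is conditioned on, so the path is blocked at Dd.
Path 4: Hh → Dd ← Pp → Cc ← Bb
  Pp is a fork here and Pp is conditioned on, so the path is blocked at Pp.
Path 5: Hh ← Pp → Cc ← Bb
  Pp is a fork here and Pp is conditioned on, so the path is blocked at Pp.
Path 6: Hh ← Pp → Dd → Bb
  Pp is a fork here and Pp is conditioned on, so the path is blocked at Pp.
All paths are blocked; Hh ⊥ Bb | {Dd, Pp, Tt} holds.

Yes — Hh and Bb are d-separated given {Dd, Pp, Tt}.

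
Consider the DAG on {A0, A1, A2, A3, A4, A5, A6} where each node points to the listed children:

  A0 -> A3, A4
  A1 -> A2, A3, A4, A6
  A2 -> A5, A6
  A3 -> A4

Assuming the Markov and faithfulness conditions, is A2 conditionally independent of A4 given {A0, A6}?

6 paths connect A2 and A4; each must be blocked for d-separation to hold:
Path 1: A2 ← A1 → A4
  A1 is a fork and A1 is not conditioned on — no node blocks this path, so it is active.
Path 2: A2 ← A1 → A3 → A4
  A1 is a fork and A1 is not conditioned on; A3 is a chain and A3 is not conditioned on — no node blocks this path, so it is active.
Path 3: A2 ← A1 → A3 ← A0 → A4
  A3 is a collider here and neither A3 nor any of its descendants is conditioned on, so the collider stays closed — the path is blocked at A3.
Path 4: A2 → A6 ← A1 → A4
  A6 is a collider and A6 is conditioned on, which opens it; A1 is a fork and A1 is not conditioned on — no node blocks this path, so it is active.
Path 5: A2 → A6 ← A1 → A3 → A4
  A6 is a collider and A6 is conditioned on, which opens it; A1 is a fork and A1 is not conditioned on; A3 is a chain and A3 is not conditioned on — no node blocks this path, so it is active.
Path 6: A2 → A6 ← A1 → A3 ← A0 → A4
  A3 is a collider here and neither A3 nor any of its descendants is conditioned on, so the collider stays closed — the path is blocked at A3.
Since the path A2 ← A1 → A4 is active, A2 and A4 are not d-separated given {A0, A6}.

No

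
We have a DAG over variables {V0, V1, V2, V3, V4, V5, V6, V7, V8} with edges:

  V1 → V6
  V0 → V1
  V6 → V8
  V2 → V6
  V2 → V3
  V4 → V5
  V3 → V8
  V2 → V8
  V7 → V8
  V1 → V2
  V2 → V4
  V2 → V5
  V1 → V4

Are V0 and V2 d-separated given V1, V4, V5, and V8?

We examine all 6 paths between V0 and V2:
  1. V0 → V1 → V6 → V8 ← V3 ← V2 — V1:chain[blocks]; V6:chain[open]; V8:collider[open]; V3:chain[open] ⇒ blocked
  2. V0 → V1 → V6 → V8 ← V2 — V1:chain[blocks]; V6:chain[open]; V8:collider[open] ⇒ blocked
  3. V0 → V1 → V6 ← V2 — V1:chain[blocks]; V6:collider[open] ⇒ blocked
  4. V0 → V1 → V2 — V1:chain[blocks] ⇒ blocked
  5. V0 → V1 → V4 → V5 ← V2 — V1:chain[blocks]; V4:chain[blocks]; V5:collider[open] ⇒ blocked
  6. V0 → V1 → V4 ← V2 — V1:chain[blocks]; V4:collider[open] ⇒ blocked
Every path is blocked, so V0 and V2 are d-separated given {V1, V4, V5, V8}.

Yes — V0 and V2 are d-separated given {V1, V4, V5, V8}.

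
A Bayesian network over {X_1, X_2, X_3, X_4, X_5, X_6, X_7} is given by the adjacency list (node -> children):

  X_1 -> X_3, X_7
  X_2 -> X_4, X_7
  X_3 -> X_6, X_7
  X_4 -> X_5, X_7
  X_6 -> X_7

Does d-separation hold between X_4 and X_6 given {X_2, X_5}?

6 paths connect X_4 and X_6; each must be blocked for d-separation to hold:
  1. X_4 ← X_2 → X_7 ← X_1 → X_3 → X_6 — X_2:fork[blocks]; X_7:collider[blocks]; X_1:fork[open]; X_3:chain[open] ⇒ blocked
  2. X_4 ← X_2 → X_7 ← X_3 → X_6 — X_2:fork[blocks]; X_7:collider[blocks]; X_3:fork[open] ⇒ blocked
  3. X_4 ← X_2 → X_7 ← X_6 — X_2:fork[blocks]; X_7:collider[blocks] ⇒ blocked
  4. X_4 → X_7 ← X_1 → X_3 → X_6 — X_7:collider[blocks]; X_1:fork[open]; X_3:chain[open] ⇒ blocked
  5. X_4 → X_7 ← X_3 → X_6 — X_7:collider[blocks]; X_3:fork[open] ⇒ blocked
  6. X_4 → X_7 ← X_6 — X_7:collider[blocks] ⇒ blocked
Since every path is blocked, d-separation holds.

Yes — X_4 and X_6 are d-separated given {X_2, X_5}.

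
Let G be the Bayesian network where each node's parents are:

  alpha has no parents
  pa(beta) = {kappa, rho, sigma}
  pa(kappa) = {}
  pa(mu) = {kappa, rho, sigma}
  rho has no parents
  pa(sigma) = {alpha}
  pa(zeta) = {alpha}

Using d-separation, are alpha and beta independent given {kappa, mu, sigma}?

We examine all 3 paths between alpha and beta:
Path 1: alpha → sigma → beta
  sigma is a chain here and sigma is conditioned on, so the path is blocked at sigma.
Path 2: alpha → sigma → mu ← kappa → beta
  sigma is a chain here and sigma is conditioned on, so the path is blocked at sigma.
Path 3: alpha → sigma → mu ← rho → beta
  sigma is a chain here and sigma is conditioned on, so the path is blocked at sigma.
All paths are blocked; alpha ⊥ beta | {kappa, mu, sigma} holds.

Yes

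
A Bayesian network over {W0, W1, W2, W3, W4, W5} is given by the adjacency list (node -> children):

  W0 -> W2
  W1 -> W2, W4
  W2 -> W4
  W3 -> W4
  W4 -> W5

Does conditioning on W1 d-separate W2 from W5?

No — W2 and W5 are not d-separated given {W1}.

There are 2 undirected paths between W2 and W5; checking each against the conditioning set {W1}:
  1. W2 ← W1 → W4 → W5 — W1:fork[blocks]; W4:chain[open] ⇒ blocked
  2. W2 → W4 → W5 — W4:chain[open] ⇒ active
At least one path is unblocked, so d-separation fails.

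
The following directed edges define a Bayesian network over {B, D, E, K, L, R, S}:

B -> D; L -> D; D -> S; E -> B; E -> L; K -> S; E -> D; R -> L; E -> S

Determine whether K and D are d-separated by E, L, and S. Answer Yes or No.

There are 4 undirected paths between K and D; checking each against the conditioning set {E, L, S}:
Path 1: K → S ← E → L → D
  E is a fork here and E is conditioned on, so the path is blocked at E.
Path 2: K → S ← E → D
  E is a fork here and E is conditioned on, so the path is blocked at E.
Path 3: K → S ← E → B → D
  E is a fork here and E is conditioned on, so the path is blocked at E.
Path 4: K → S ← D
  S is a collider and S is conditioned on, which opens it — no node blocks this path, so it is active.
Since the path K → S ← D is active, K and D are not d-separated given {E, L, S}.

No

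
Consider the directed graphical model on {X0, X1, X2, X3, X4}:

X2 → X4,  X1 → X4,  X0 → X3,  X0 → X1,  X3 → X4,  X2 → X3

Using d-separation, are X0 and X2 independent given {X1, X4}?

We examine all 4 paths between X0 and X2:
Path 1: X0 → X3 ← X2
  X3 is a collider and its descendant X4 is conditioned on, which opens it — no node blocks this path, so it is active.
Path 2: X0 → X3 → X4 ← X2
  X3 is a chain and X3 is not conditioned on; X4 is a collider and X4 is conditioned on, which opens it — no node blocks this path, so it is active.
Path 3: X0 → X1 → X4 ← X3 ← X2
  X1 is a chain here and X1 is conditioned on, so the path is blocked at X1.
Path 4: X0 → X1 → X4 ← X2
  X1 is a chain here and X1 is conditioned on, so the path is blocked at X1.
Because an active path exists, X0 and X2 are not d-separated.

No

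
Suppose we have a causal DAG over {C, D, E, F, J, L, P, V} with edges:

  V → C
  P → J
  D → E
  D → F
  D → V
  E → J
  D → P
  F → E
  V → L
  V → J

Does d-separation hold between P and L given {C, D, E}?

Yes

We examine all 6 paths between P and L:
  1. P ← D → F → E → J ← V → L — D:fork[blocks]; F:chain[open]; E:chain[blocks]; J:collider[blocks]; V:fork[open] ⇒ blocked
  2. P ← D → V → L — D:fork[blocks]; V:chain[open] ⇒ blocked
  3. P ← D → E → J ← V → L — D:fork[blocks]; E:chain[blocks]; J:collider[blocks]; V:fork[open] ⇒ blocked
  4. P → J ← V → L — J:collider[blocks]; V:fork[open] ⇒ blocked
  5. P → J ← E ← F ← D → V → L — J:collider[blocks]; E:chain[blocks]; F:chain[open]; D:fork[blocks]; V:chain[open] ⇒ blocked
  6. P → J ← E ← D → V → L — J:collider[blocks]; E:chain[blocks]; D:fork[blocks]; V:chain[open] ⇒ blocked
Since every path is blocked, d-separation holds.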